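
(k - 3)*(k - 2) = k^2 - 5*k + 6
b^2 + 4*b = b*(b + 4)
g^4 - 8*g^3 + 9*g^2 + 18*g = g*(g - 6)*(g - 3)*(g + 1)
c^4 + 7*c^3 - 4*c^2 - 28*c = c*(c - 2)*(c + 2)*(c + 7)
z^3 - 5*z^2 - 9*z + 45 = (z - 5)*(z - 3)*(z + 3)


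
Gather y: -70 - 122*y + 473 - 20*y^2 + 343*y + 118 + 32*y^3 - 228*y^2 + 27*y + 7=32*y^3 - 248*y^2 + 248*y + 528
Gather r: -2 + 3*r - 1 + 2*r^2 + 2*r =2*r^2 + 5*r - 3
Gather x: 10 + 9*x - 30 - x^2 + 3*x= -x^2 + 12*x - 20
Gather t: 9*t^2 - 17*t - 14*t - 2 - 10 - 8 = 9*t^2 - 31*t - 20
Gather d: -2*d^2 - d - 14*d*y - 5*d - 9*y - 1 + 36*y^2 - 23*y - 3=-2*d^2 + d*(-14*y - 6) + 36*y^2 - 32*y - 4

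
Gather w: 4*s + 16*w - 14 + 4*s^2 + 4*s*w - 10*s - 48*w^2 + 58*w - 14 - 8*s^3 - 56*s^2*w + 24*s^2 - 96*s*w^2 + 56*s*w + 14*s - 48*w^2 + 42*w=-8*s^3 + 28*s^2 + 8*s + w^2*(-96*s - 96) + w*(-56*s^2 + 60*s + 116) - 28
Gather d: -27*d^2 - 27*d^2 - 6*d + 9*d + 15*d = -54*d^2 + 18*d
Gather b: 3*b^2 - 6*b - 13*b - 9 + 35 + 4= 3*b^2 - 19*b + 30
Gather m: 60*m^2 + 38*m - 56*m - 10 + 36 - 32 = 60*m^2 - 18*m - 6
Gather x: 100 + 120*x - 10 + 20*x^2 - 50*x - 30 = 20*x^2 + 70*x + 60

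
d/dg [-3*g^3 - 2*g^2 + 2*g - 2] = -9*g^2 - 4*g + 2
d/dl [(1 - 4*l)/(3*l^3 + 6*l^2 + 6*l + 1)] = (24*l^3 + 15*l^2 - 12*l - 10)/(9*l^6 + 36*l^5 + 72*l^4 + 78*l^3 + 48*l^2 + 12*l + 1)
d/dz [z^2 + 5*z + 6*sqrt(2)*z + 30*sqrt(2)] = 2*z + 5 + 6*sqrt(2)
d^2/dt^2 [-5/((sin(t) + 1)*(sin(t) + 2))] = 5*(4*sin(t)^3 + 5*sin(t)^2 - 10*sin(t) - 14)/((sin(t) + 1)^2*(sin(t) + 2)^3)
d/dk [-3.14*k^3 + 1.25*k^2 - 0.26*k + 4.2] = -9.42*k^2 + 2.5*k - 0.26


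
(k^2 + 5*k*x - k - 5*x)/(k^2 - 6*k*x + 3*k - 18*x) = (k^2 + 5*k*x - k - 5*x)/(k^2 - 6*k*x + 3*k - 18*x)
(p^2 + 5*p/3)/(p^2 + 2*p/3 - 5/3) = p/(p - 1)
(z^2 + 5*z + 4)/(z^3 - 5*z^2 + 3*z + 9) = (z + 4)/(z^2 - 6*z + 9)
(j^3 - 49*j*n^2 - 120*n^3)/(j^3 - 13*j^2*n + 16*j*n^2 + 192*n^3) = (j + 5*n)/(j - 8*n)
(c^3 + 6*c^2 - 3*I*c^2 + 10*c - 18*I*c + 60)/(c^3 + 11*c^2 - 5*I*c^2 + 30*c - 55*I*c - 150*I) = (c + 2*I)/(c + 5)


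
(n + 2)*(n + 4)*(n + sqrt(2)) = n^3 + sqrt(2)*n^2 + 6*n^2 + 8*n + 6*sqrt(2)*n + 8*sqrt(2)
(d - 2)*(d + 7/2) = d^2 + 3*d/2 - 7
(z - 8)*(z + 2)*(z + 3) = z^3 - 3*z^2 - 34*z - 48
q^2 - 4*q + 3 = (q - 3)*(q - 1)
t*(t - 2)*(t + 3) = t^3 + t^2 - 6*t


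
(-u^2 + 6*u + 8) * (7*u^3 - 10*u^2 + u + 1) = -7*u^5 + 52*u^4 - 5*u^3 - 75*u^2 + 14*u + 8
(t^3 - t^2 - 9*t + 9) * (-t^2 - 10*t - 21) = -t^5 - 9*t^4 - 2*t^3 + 102*t^2 + 99*t - 189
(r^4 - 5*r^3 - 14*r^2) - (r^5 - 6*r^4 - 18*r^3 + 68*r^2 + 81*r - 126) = -r^5 + 7*r^4 + 13*r^3 - 82*r^2 - 81*r + 126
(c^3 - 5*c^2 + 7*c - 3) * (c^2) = c^5 - 5*c^4 + 7*c^3 - 3*c^2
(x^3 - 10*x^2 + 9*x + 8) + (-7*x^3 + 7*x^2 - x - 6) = -6*x^3 - 3*x^2 + 8*x + 2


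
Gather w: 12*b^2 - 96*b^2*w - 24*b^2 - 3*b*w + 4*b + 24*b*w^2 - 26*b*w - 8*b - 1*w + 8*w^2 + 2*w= -12*b^2 - 4*b + w^2*(24*b + 8) + w*(-96*b^2 - 29*b + 1)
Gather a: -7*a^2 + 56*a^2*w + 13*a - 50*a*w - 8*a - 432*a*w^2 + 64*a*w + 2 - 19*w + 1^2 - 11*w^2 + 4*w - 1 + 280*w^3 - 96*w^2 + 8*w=a^2*(56*w - 7) + a*(-432*w^2 + 14*w + 5) + 280*w^3 - 107*w^2 - 7*w + 2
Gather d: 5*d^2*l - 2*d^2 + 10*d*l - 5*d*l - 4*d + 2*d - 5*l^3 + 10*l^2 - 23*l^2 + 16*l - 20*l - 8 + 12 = d^2*(5*l - 2) + d*(5*l - 2) - 5*l^3 - 13*l^2 - 4*l + 4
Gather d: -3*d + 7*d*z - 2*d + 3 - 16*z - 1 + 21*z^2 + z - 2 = d*(7*z - 5) + 21*z^2 - 15*z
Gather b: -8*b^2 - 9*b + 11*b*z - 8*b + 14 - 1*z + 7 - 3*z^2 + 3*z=-8*b^2 + b*(11*z - 17) - 3*z^2 + 2*z + 21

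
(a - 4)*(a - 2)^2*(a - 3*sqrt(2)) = a^4 - 8*a^3 - 3*sqrt(2)*a^3 + 20*a^2 + 24*sqrt(2)*a^2 - 60*sqrt(2)*a - 16*a + 48*sqrt(2)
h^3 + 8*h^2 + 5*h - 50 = (h - 2)*(h + 5)^2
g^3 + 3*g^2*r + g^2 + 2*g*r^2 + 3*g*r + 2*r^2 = (g + 1)*(g + r)*(g + 2*r)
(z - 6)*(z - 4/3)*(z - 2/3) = z^3 - 8*z^2 + 116*z/9 - 16/3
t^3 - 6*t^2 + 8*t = t*(t - 4)*(t - 2)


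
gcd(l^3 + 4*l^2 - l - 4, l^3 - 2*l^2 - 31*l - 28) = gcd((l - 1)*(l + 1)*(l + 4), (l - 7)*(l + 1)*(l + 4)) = l^2 + 5*l + 4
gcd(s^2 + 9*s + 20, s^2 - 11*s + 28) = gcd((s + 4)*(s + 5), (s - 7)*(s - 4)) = 1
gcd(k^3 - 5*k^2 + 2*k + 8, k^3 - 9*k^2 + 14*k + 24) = k^2 - 3*k - 4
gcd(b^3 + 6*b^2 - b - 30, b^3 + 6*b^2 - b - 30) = b^3 + 6*b^2 - b - 30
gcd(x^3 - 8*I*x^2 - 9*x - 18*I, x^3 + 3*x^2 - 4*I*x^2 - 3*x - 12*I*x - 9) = x - 3*I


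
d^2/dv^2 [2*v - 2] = 0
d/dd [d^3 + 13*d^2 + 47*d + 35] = 3*d^2 + 26*d + 47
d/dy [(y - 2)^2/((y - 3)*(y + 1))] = 2*(y^2 - 7*y + 10)/(y^4 - 4*y^3 - 2*y^2 + 12*y + 9)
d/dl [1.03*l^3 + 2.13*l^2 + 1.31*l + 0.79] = 3.09*l^2 + 4.26*l + 1.31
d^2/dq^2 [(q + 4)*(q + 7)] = 2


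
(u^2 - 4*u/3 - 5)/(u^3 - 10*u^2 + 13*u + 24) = (u + 5/3)/(u^2 - 7*u - 8)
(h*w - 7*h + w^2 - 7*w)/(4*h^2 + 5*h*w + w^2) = (w - 7)/(4*h + w)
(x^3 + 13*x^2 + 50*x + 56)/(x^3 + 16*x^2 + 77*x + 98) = (x + 4)/(x + 7)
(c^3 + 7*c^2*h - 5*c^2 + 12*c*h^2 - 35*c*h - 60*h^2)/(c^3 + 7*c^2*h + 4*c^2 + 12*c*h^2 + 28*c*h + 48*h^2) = (c - 5)/(c + 4)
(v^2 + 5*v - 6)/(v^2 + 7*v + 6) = (v - 1)/(v + 1)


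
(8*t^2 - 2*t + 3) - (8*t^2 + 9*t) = 3 - 11*t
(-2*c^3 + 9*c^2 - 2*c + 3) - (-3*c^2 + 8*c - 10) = -2*c^3 + 12*c^2 - 10*c + 13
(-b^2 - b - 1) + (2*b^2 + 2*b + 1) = b^2 + b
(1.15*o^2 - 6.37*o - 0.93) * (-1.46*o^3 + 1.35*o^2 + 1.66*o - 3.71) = -1.679*o^5 + 10.8527*o^4 - 5.3327*o^3 - 16.0962*o^2 + 22.0889*o + 3.4503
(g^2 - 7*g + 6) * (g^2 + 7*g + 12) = g^4 - 31*g^2 - 42*g + 72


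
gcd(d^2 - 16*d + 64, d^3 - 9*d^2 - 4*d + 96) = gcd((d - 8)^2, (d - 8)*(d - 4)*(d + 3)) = d - 8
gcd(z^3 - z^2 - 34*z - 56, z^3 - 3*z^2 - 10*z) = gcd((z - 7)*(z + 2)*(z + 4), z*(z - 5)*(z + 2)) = z + 2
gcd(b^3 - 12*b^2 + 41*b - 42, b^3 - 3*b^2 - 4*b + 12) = b^2 - 5*b + 6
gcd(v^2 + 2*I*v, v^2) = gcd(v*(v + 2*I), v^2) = v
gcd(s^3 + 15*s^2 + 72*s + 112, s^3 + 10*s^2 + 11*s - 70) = s + 7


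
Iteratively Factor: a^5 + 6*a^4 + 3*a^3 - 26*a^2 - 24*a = (a - 2)*(a^4 + 8*a^3 + 19*a^2 + 12*a) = a*(a - 2)*(a^3 + 8*a^2 + 19*a + 12) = a*(a - 2)*(a + 3)*(a^2 + 5*a + 4) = a*(a - 2)*(a + 1)*(a + 3)*(a + 4)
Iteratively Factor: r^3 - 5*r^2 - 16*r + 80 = (r - 4)*(r^2 - r - 20) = (r - 5)*(r - 4)*(r + 4)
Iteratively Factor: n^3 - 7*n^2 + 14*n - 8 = (n - 2)*(n^2 - 5*n + 4) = (n - 4)*(n - 2)*(n - 1)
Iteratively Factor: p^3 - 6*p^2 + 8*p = (p)*(p^2 - 6*p + 8) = p*(p - 4)*(p - 2)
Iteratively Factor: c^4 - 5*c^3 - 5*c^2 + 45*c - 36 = (c + 3)*(c^3 - 8*c^2 + 19*c - 12) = (c - 3)*(c + 3)*(c^2 - 5*c + 4) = (c - 3)*(c - 1)*(c + 3)*(c - 4)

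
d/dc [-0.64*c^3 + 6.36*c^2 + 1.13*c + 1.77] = -1.92*c^2 + 12.72*c + 1.13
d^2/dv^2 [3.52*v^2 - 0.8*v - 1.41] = 7.04000000000000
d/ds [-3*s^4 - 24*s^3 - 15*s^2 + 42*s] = -12*s^3 - 72*s^2 - 30*s + 42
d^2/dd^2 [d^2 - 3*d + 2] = 2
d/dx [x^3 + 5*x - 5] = 3*x^2 + 5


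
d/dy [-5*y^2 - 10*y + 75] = -10*y - 10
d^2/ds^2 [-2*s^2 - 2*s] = -4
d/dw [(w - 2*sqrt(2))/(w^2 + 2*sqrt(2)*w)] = (-w^2 + 4*sqrt(2)*w + 8)/(w^2*(w^2 + 4*sqrt(2)*w + 8))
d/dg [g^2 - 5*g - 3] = 2*g - 5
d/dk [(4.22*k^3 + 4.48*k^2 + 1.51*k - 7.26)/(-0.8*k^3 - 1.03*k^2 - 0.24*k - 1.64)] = (-0.762599999999999*k^4 + 0.390400000000001*k^3 - 37.7063*k^2 - 29.65*k - 4.2188)/(0.64*k^6 + 1.648*k^5 + 1.4449*k^4 + 3.1184*k^3 + 3.436*k^2 + 0.7872*k + 2.6896)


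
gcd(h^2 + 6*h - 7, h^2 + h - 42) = h + 7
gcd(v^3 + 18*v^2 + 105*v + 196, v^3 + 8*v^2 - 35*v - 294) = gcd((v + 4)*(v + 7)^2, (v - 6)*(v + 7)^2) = v^2 + 14*v + 49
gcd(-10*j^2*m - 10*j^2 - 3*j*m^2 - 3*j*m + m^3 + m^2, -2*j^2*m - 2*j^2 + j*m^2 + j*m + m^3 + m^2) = 2*j*m + 2*j + m^2 + m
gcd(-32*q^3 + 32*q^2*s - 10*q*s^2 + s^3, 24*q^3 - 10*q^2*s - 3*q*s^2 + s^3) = 8*q^2 - 6*q*s + s^2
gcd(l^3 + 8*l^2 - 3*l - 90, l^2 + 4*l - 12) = l + 6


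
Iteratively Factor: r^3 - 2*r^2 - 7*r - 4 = (r + 1)*(r^2 - 3*r - 4) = (r + 1)^2*(r - 4)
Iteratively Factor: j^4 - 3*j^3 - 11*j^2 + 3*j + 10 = (j + 1)*(j^3 - 4*j^2 - 7*j + 10) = (j - 1)*(j + 1)*(j^2 - 3*j - 10) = (j - 5)*(j - 1)*(j + 1)*(j + 2)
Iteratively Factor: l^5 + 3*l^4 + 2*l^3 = (l)*(l^4 + 3*l^3 + 2*l^2) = l^2*(l^3 + 3*l^2 + 2*l) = l^2*(l + 1)*(l^2 + 2*l) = l^3*(l + 1)*(l + 2)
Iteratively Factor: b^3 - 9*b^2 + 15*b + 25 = (b + 1)*(b^2 - 10*b + 25) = (b - 5)*(b + 1)*(b - 5)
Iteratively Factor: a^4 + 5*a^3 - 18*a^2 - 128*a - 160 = (a + 4)*(a^3 + a^2 - 22*a - 40) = (a + 2)*(a + 4)*(a^2 - a - 20) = (a - 5)*(a + 2)*(a + 4)*(a + 4)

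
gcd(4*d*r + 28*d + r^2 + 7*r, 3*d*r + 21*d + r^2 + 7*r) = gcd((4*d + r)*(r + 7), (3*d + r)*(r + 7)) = r + 7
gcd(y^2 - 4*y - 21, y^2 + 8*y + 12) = 1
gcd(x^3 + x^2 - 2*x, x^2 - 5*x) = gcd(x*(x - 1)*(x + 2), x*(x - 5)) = x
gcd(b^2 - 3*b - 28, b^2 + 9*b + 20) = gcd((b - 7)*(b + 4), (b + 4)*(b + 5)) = b + 4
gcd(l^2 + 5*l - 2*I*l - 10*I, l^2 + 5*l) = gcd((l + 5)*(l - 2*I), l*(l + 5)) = l + 5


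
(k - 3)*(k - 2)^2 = k^3 - 7*k^2 + 16*k - 12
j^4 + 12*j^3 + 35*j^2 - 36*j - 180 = (j - 2)*(j + 3)*(j + 5)*(j + 6)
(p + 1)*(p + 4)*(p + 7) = p^3 + 12*p^2 + 39*p + 28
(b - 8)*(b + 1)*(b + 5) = b^3 - 2*b^2 - 43*b - 40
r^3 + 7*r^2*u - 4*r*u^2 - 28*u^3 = (r - 2*u)*(r + 2*u)*(r + 7*u)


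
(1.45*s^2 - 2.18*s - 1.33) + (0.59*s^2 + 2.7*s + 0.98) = 2.04*s^2 + 0.52*s - 0.35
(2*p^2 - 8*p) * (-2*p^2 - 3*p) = -4*p^4 + 10*p^3 + 24*p^2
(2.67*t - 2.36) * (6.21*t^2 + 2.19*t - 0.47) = 16.5807*t^3 - 8.8083*t^2 - 6.4233*t + 1.1092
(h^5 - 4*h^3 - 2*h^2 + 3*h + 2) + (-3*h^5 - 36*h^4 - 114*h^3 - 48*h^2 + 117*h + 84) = -2*h^5 - 36*h^4 - 118*h^3 - 50*h^2 + 120*h + 86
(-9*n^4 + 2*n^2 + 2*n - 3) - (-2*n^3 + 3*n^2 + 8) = -9*n^4 + 2*n^3 - n^2 + 2*n - 11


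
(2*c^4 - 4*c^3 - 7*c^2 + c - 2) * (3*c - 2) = 6*c^5 - 16*c^4 - 13*c^3 + 17*c^2 - 8*c + 4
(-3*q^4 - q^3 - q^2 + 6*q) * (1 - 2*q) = 6*q^5 - q^4 + q^3 - 13*q^2 + 6*q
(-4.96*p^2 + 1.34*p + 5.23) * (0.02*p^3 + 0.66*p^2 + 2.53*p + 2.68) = -0.0992*p^5 - 3.2468*p^4 - 11.5598*p^3 - 6.4508*p^2 + 16.8231*p + 14.0164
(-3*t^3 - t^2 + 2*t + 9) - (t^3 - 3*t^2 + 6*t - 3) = -4*t^3 + 2*t^2 - 4*t + 12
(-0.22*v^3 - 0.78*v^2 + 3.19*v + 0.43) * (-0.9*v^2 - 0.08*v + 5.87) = 0.198*v^5 + 0.7196*v^4 - 4.1*v^3 - 5.2208*v^2 + 18.6909*v + 2.5241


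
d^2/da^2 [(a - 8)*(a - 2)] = 2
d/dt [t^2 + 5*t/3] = 2*t + 5/3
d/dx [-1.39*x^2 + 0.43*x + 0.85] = 0.43 - 2.78*x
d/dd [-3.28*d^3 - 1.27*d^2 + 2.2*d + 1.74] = -9.84*d^2 - 2.54*d + 2.2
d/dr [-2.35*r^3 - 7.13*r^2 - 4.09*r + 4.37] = -7.05*r^2 - 14.26*r - 4.09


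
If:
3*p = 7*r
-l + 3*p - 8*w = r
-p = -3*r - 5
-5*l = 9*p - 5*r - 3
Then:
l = 123/5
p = -35/2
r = -15/2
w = -87/10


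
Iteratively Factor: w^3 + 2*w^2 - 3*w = (w)*(w^2 + 2*w - 3) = w*(w - 1)*(w + 3)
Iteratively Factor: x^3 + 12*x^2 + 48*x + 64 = (x + 4)*(x^2 + 8*x + 16) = (x + 4)^2*(x + 4)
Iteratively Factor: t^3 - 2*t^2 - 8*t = (t - 4)*(t^2 + 2*t) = t*(t - 4)*(t + 2)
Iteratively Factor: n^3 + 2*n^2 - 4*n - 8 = (n + 2)*(n^2 - 4) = (n - 2)*(n + 2)*(n + 2)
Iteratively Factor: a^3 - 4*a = (a + 2)*(a^2 - 2*a) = (a - 2)*(a + 2)*(a)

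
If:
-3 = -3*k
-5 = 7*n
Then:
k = 1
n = -5/7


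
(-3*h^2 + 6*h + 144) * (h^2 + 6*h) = -3*h^4 - 12*h^3 + 180*h^2 + 864*h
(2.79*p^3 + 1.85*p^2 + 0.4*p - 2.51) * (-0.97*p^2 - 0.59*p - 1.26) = -2.7063*p^5 - 3.4406*p^4 - 4.9949*p^3 - 0.1323*p^2 + 0.9769*p + 3.1626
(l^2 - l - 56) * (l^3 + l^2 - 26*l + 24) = l^5 - 83*l^3 - 6*l^2 + 1432*l - 1344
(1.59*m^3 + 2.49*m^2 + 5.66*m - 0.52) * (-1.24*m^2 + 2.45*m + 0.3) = -1.9716*m^5 + 0.807900000000001*m^4 - 0.440899999999998*m^3 + 15.2588*m^2 + 0.424*m - 0.156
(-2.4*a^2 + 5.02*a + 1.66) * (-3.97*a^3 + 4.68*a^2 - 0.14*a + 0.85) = 9.528*a^5 - 31.1614*a^4 + 17.2394*a^3 + 5.026*a^2 + 4.0346*a + 1.411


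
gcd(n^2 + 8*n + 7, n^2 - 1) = n + 1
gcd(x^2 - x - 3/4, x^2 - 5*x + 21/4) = x - 3/2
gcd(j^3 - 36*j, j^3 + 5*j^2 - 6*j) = j^2 + 6*j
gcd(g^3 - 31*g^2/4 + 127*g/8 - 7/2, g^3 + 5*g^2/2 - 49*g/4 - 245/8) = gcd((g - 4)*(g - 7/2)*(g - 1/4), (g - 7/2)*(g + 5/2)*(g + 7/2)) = g - 7/2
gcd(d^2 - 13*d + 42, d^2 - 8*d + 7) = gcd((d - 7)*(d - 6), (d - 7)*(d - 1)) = d - 7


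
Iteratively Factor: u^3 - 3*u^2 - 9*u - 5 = (u + 1)*(u^2 - 4*u - 5) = (u + 1)^2*(u - 5)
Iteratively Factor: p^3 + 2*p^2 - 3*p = (p + 3)*(p^2 - p) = p*(p + 3)*(p - 1)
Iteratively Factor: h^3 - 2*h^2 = (h)*(h^2 - 2*h) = h*(h - 2)*(h)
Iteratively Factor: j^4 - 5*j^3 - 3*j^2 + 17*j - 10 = (j - 1)*(j^3 - 4*j^2 - 7*j + 10) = (j - 1)^2*(j^2 - 3*j - 10) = (j - 1)^2*(j + 2)*(j - 5)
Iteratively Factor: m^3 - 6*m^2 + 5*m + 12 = (m + 1)*(m^2 - 7*m + 12) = (m - 3)*(m + 1)*(m - 4)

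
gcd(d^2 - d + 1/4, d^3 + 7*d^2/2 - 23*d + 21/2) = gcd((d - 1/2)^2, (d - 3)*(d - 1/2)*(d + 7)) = d - 1/2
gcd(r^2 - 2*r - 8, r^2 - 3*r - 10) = r + 2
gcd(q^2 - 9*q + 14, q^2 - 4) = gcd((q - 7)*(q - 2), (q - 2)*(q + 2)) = q - 2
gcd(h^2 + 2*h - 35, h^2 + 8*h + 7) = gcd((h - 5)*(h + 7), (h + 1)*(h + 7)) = h + 7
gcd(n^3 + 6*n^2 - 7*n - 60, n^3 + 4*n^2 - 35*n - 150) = n + 5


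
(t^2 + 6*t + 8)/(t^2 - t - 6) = (t + 4)/(t - 3)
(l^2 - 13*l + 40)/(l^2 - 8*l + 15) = (l - 8)/(l - 3)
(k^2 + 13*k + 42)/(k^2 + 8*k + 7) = (k + 6)/(k + 1)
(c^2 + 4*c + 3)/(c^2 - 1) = (c + 3)/(c - 1)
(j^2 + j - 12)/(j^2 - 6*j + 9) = (j + 4)/(j - 3)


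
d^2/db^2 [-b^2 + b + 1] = -2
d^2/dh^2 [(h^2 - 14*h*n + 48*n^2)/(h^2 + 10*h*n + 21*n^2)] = 6*n*(-8*h^3 + 27*h^2*n + 774*h*n^2 + 2391*n^3)/(h^6 + 30*h^5*n + 363*h^4*n^2 + 2260*h^3*n^3 + 7623*h^2*n^4 + 13230*h*n^5 + 9261*n^6)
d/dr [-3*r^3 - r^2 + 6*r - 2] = -9*r^2 - 2*r + 6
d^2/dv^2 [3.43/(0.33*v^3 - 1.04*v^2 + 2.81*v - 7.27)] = ((7.1344 - 6.7914*v)*(0.33*v^3 - 1.04*v^2 + 2.81*v - 7.27) + 3.43*(0.99*v^2 - 2.08*v + 2.81)*(1.98*v^2 - 4.16*v + 5.62))/(0.33*v^3 - 1.04*v^2 + 2.81*v - 7.27)^3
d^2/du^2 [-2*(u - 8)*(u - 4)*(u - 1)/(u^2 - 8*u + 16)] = 48/(u^3 - 12*u^2 + 48*u - 64)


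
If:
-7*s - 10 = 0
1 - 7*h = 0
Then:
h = 1/7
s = -10/7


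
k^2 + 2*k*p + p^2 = (k + p)^2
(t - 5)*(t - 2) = t^2 - 7*t + 10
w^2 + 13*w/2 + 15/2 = (w + 3/2)*(w + 5)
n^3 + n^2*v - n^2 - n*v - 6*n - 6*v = (n - 3)*(n + 2)*(n + v)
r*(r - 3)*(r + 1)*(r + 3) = r^4 + r^3 - 9*r^2 - 9*r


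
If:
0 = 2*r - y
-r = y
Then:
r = 0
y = 0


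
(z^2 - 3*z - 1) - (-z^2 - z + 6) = 2*z^2 - 2*z - 7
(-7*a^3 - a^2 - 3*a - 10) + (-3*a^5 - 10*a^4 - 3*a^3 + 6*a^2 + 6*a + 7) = -3*a^5 - 10*a^4 - 10*a^3 + 5*a^2 + 3*a - 3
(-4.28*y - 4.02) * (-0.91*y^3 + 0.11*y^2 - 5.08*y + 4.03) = 3.8948*y^4 + 3.1874*y^3 + 21.3002*y^2 + 3.17319999999999*y - 16.2006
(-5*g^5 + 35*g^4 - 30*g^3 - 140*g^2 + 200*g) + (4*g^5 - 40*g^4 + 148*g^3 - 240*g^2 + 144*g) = -g^5 - 5*g^4 + 118*g^3 - 380*g^2 + 344*g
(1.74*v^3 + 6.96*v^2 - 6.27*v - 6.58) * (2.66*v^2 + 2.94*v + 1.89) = 4.6284*v^5 + 23.6292*v^4 + 7.0728*v^3 - 22.7822*v^2 - 31.1955*v - 12.4362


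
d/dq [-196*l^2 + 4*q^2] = 8*q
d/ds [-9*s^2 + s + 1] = 1 - 18*s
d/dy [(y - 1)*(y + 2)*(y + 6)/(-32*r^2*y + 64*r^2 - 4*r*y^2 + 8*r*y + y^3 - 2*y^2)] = ((y - 1)*(y + 2)*(y + 6)*(32*r^2 + 8*r*y - 8*r - 3*y^2 + 4*y) - ((y - 1)*(y + 2) + (y - 1)*(y + 6) + (y + 2)*(y + 6))*(32*r^2*y - 64*r^2 + 4*r*y^2 - 8*r*y - y^3 + 2*y^2))/(32*r^2*y - 64*r^2 + 4*r*y^2 - 8*r*y - y^3 + 2*y^2)^2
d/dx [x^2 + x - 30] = 2*x + 1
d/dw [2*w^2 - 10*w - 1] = 4*w - 10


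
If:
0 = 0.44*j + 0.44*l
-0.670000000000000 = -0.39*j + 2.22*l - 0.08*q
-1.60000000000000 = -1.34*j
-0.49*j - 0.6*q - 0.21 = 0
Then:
No Solution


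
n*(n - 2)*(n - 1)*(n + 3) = n^4 - 7*n^2 + 6*n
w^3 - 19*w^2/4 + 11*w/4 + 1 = (w - 4)*(w - 1)*(w + 1/4)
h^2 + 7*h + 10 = (h + 2)*(h + 5)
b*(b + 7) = b^2 + 7*b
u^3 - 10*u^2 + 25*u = u*(u - 5)^2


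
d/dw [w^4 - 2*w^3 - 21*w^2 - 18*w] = 4*w^3 - 6*w^2 - 42*w - 18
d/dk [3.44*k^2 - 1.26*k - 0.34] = 6.88*k - 1.26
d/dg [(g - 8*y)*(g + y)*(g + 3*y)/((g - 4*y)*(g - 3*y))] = (g^4 - 14*g^3*y + 93*g^2*y^2 - 48*g*y^3 - 516*y^4)/(g^4 - 14*g^3*y + 73*g^2*y^2 - 168*g*y^3 + 144*y^4)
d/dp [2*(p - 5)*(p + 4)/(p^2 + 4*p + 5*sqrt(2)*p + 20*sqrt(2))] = 10*(1 + sqrt(2))/(p^2 + 10*sqrt(2)*p + 50)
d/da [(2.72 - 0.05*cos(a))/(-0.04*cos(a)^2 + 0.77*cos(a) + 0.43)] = (0.002*cos(a)^2 - 0.2176*cos(a) + 2.1159)*sin(a)/(0.0016*cos(a)^4 - 0.0616*cos(a)^3 + 0.5585*cos(a)^2 + 0.6622*cos(a) + 0.1849)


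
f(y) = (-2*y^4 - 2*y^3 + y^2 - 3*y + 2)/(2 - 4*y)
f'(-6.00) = 45.13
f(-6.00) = -80.92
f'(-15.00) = 315.13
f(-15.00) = -1519.81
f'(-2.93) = 8.62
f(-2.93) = -5.66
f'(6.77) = 79.03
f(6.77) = 191.16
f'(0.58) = 16.15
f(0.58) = 0.06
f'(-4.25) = 20.85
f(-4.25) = -24.53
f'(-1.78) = 2.23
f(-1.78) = 0.19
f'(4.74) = 40.94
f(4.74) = 71.48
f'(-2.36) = 4.95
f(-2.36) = -1.84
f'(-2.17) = 3.95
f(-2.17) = -1.00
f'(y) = (-8*y^3 - 6*y^2 + 2*y - 3)/(2 - 4*y) + 4*(-2*y^4 - 2*y^3 + y^2 - 3*y + 2)/(2 - 4*y)^2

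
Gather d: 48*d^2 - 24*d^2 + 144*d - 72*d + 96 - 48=24*d^2 + 72*d + 48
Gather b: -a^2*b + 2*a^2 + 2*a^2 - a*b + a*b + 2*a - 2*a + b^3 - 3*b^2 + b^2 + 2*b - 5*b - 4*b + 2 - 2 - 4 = 4*a^2 + b^3 - 2*b^2 + b*(-a^2 - 7) - 4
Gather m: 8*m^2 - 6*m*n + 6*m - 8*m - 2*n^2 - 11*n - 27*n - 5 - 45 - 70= 8*m^2 + m*(-6*n - 2) - 2*n^2 - 38*n - 120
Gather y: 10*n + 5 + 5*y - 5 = 10*n + 5*y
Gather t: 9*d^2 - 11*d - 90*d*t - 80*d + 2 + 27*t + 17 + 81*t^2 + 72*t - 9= 9*d^2 - 91*d + 81*t^2 + t*(99 - 90*d) + 10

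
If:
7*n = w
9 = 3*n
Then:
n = 3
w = 21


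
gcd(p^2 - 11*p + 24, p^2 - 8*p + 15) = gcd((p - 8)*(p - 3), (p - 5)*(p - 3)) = p - 3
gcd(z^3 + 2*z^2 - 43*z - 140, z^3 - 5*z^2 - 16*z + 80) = z + 4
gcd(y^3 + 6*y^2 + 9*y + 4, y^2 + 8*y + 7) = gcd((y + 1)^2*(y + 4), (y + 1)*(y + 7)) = y + 1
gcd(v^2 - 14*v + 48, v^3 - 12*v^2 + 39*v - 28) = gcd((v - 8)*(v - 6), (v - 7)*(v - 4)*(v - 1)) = 1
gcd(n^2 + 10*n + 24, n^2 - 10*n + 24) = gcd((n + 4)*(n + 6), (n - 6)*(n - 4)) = 1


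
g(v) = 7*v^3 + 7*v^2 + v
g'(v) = 21*v^2 + 14*v + 1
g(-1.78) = -19.08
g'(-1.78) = 42.62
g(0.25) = 0.80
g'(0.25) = 5.81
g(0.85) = 10.21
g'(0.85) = 28.07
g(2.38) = 136.40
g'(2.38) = 153.27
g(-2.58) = -76.20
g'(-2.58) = 104.66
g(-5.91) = -1206.39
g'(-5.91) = 651.75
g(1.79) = 64.37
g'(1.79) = 93.35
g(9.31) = 6264.72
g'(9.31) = 1951.54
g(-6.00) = -1266.00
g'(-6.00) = 673.00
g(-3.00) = -129.00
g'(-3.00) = 148.00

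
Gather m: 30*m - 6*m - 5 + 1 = 24*m - 4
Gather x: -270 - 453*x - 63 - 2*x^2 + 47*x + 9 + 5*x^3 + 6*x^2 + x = 5*x^3 + 4*x^2 - 405*x - 324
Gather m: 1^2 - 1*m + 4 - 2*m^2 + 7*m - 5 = -2*m^2 + 6*m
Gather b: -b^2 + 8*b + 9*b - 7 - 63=-b^2 + 17*b - 70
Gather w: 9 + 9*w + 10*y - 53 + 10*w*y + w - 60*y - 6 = w*(10*y + 10) - 50*y - 50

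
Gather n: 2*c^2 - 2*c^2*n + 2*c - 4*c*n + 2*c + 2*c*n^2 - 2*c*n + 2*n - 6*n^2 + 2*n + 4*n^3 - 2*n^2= 2*c^2 + 4*c + 4*n^3 + n^2*(2*c - 8) + n*(-2*c^2 - 6*c + 4)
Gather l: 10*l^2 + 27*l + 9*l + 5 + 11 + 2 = 10*l^2 + 36*l + 18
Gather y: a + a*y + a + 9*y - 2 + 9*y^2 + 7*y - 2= 2*a + 9*y^2 + y*(a + 16) - 4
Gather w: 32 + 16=48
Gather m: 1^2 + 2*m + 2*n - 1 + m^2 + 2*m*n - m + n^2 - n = m^2 + m*(2*n + 1) + n^2 + n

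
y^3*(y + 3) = y^4 + 3*y^3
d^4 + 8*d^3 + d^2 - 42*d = d*(d - 2)*(d + 3)*(d + 7)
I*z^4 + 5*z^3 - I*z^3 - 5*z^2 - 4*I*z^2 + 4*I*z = z*(z - 4*I)*(z - I)*(I*z - I)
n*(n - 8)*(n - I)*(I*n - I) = I*n^4 + n^3 - 9*I*n^3 - 9*n^2 + 8*I*n^2 + 8*n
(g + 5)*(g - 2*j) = g^2 - 2*g*j + 5*g - 10*j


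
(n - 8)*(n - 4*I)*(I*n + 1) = I*n^3 + 5*n^2 - 8*I*n^2 - 40*n - 4*I*n + 32*I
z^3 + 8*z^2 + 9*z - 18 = (z - 1)*(z + 3)*(z + 6)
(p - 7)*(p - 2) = p^2 - 9*p + 14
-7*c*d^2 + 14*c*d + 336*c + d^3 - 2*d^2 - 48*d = (-7*c + d)*(d - 8)*(d + 6)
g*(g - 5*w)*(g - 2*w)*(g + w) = g^4 - 6*g^3*w + 3*g^2*w^2 + 10*g*w^3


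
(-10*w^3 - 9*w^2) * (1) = -10*w^3 - 9*w^2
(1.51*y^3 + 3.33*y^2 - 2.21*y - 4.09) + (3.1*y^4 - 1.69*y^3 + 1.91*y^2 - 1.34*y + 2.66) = 3.1*y^4 - 0.18*y^3 + 5.24*y^2 - 3.55*y - 1.43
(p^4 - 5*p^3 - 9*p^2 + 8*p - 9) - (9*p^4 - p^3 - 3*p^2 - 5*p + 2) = -8*p^4 - 4*p^3 - 6*p^2 + 13*p - 11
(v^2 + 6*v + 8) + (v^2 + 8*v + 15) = 2*v^2 + 14*v + 23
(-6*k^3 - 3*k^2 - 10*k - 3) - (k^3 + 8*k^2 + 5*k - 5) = -7*k^3 - 11*k^2 - 15*k + 2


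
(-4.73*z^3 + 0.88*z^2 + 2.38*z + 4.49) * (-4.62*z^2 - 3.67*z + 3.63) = 21.8526*z^5 + 13.2935*z^4 - 31.3951*z^3 - 26.284*z^2 - 7.8389*z + 16.2987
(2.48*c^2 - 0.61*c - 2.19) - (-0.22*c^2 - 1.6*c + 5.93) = 2.7*c^2 + 0.99*c - 8.12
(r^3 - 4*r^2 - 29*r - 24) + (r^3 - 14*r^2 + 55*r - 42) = 2*r^3 - 18*r^2 + 26*r - 66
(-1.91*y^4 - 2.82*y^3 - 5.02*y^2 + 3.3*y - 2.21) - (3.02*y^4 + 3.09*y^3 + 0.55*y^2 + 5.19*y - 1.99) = -4.93*y^4 - 5.91*y^3 - 5.57*y^2 - 1.89*y - 0.22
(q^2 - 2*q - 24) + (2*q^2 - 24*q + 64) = 3*q^2 - 26*q + 40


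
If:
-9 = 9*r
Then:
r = -1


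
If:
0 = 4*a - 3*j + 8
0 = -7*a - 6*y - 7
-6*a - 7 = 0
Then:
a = -7/6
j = 10/9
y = 7/36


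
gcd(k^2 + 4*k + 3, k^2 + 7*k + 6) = k + 1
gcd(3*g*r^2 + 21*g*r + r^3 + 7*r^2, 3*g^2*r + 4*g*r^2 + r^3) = 3*g*r + r^2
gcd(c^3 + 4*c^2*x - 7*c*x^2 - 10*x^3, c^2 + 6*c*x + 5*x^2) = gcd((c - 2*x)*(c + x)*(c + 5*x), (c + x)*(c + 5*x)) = c^2 + 6*c*x + 5*x^2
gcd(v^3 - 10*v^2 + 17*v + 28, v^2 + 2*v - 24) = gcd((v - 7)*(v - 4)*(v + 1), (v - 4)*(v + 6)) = v - 4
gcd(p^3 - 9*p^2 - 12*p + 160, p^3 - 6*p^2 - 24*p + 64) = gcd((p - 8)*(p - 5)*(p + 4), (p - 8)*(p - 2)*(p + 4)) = p^2 - 4*p - 32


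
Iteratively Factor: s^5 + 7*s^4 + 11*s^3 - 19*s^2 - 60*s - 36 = (s + 3)*(s^4 + 4*s^3 - s^2 - 16*s - 12) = (s + 2)*(s + 3)*(s^3 + 2*s^2 - 5*s - 6) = (s + 2)*(s + 3)^2*(s^2 - s - 2) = (s + 1)*(s + 2)*(s + 3)^2*(s - 2)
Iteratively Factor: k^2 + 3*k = (k)*(k + 3)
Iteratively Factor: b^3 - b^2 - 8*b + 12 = (b - 2)*(b^2 + b - 6) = (b - 2)^2*(b + 3)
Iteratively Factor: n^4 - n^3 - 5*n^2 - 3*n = (n + 1)*(n^3 - 2*n^2 - 3*n) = (n - 3)*(n + 1)*(n^2 + n) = n*(n - 3)*(n + 1)*(n + 1)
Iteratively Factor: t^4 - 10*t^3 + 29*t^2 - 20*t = (t)*(t^3 - 10*t^2 + 29*t - 20) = t*(t - 1)*(t^2 - 9*t + 20) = t*(t - 5)*(t - 1)*(t - 4)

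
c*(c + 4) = c^2 + 4*c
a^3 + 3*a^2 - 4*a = a*(a - 1)*(a + 4)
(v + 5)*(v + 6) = v^2 + 11*v + 30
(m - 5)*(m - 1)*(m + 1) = m^3 - 5*m^2 - m + 5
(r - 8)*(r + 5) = r^2 - 3*r - 40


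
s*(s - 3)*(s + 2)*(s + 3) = s^4 + 2*s^3 - 9*s^2 - 18*s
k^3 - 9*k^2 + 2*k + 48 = (k - 8)*(k - 3)*(k + 2)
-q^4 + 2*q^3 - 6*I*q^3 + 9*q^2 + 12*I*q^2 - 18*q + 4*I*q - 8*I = (q - 2)*(q + 4*I)*(-I*q + 1)^2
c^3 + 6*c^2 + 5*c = c*(c + 1)*(c + 5)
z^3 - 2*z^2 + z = z*(z - 1)^2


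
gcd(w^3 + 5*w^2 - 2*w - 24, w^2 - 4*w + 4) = w - 2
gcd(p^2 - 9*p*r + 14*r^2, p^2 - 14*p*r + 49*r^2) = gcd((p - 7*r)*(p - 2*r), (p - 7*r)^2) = p - 7*r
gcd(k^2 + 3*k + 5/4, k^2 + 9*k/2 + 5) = k + 5/2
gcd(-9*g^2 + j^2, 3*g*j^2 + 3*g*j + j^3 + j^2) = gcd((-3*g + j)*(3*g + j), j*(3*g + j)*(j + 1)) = 3*g + j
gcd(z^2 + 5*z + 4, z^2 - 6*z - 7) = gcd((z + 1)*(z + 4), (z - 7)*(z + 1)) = z + 1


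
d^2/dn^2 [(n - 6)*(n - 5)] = 2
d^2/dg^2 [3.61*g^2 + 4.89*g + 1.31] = 7.22000000000000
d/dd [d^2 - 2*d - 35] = 2*d - 2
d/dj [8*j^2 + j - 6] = 16*j + 1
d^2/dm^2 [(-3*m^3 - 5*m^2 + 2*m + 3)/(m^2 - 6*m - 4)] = 2*(-148*m^3 - 267*m^2 - 174*m - 8)/(m^6 - 18*m^5 + 96*m^4 - 72*m^3 - 384*m^2 - 288*m - 64)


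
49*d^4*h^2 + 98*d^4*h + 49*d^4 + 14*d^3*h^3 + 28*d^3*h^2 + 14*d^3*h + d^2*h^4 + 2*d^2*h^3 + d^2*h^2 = (7*d + h)^2*(d*h + d)^2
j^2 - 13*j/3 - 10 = (j - 6)*(j + 5/3)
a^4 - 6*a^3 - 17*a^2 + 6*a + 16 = (a - 8)*(a - 1)*(a + 1)*(a + 2)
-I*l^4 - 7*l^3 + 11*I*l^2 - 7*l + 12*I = (l - 4*I)*(l - 3*I)*(l - I)*(-I*l + 1)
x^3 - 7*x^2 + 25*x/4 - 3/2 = (x - 6)*(x - 1/2)^2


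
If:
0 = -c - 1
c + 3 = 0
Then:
No Solution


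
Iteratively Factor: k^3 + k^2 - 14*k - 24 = (k - 4)*(k^2 + 5*k + 6) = (k - 4)*(k + 2)*(k + 3)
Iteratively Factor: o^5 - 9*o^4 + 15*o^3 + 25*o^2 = (o + 1)*(o^4 - 10*o^3 + 25*o^2) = (o - 5)*(o + 1)*(o^3 - 5*o^2) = o*(o - 5)*(o + 1)*(o^2 - 5*o) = o^2*(o - 5)*(o + 1)*(o - 5)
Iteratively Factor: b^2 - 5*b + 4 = (b - 1)*(b - 4)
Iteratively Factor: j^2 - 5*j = (j)*(j - 5)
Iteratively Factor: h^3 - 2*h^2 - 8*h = (h - 4)*(h^2 + 2*h) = h*(h - 4)*(h + 2)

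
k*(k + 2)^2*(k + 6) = k^4 + 10*k^3 + 28*k^2 + 24*k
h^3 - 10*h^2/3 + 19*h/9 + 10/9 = (h - 2)*(h - 5/3)*(h + 1/3)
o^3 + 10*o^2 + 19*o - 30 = (o - 1)*(o + 5)*(o + 6)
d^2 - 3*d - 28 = (d - 7)*(d + 4)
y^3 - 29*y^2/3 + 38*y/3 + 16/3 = (y - 8)*(y - 2)*(y + 1/3)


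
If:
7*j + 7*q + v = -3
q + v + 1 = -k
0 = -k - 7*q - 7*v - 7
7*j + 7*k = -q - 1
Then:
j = -4/35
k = 0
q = -1/5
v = -4/5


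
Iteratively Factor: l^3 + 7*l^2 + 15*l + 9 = (l + 1)*(l^2 + 6*l + 9) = (l + 1)*(l + 3)*(l + 3)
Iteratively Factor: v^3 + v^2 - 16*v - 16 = (v + 1)*(v^2 - 16) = (v - 4)*(v + 1)*(v + 4)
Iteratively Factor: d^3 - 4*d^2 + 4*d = (d)*(d^2 - 4*d + 4) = d*(d - 2)*(d - 2)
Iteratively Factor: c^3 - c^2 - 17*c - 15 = (c - 5)*(c^2 + 4*c + 3) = (c - 5)*(c + 3)*(c + 1)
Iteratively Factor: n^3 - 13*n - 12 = (n + 3)*(n^2 - 3*n - 4) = (n + 1)*(n + 3)*(n - 4)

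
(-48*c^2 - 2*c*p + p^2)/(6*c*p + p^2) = (-8*c + p)/p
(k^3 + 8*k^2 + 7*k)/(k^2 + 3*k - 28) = k*(k + 1)/(k - 4)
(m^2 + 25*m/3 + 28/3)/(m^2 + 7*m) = (m + 4/3)/m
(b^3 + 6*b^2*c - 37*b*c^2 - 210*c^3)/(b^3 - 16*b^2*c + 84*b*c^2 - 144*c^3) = (b^2 + 12*b*c + 35*c^2)/(b^2 - 10*b*c + 24*c^2)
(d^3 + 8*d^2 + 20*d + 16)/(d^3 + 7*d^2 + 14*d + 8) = (d + 2)/(d + 1)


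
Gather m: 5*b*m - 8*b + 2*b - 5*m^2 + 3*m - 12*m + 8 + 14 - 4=-6*b - 5*m^2 + m*(5*b - 9) + 18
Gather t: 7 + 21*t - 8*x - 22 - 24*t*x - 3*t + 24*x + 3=t*(18 - 24*x) + 16*x - 12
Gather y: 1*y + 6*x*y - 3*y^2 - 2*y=-3*y^2 + y*(6*x - 1)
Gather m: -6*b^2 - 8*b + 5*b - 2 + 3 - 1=-6*b^2 - 3*b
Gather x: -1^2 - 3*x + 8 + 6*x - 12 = 3*x - 5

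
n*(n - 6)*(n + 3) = n^3 - 3*n^2 - 18*n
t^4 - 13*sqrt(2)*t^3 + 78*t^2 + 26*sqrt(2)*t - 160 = (t - 8*sqrt(2))*(t - 5*sqrt(2))*(t - sqrt(2))*(t + sqrt(2))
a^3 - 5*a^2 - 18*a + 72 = (a - 6)*(a - 3)*(a + 4)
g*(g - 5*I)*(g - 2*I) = g^3 - 7*I*g^2 - 10*g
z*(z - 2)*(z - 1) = z^3 - 3*z^2 + 2*z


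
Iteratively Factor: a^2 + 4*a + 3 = (a + 3)*(a + 1)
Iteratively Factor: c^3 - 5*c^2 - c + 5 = (c - 1)*(c^2 - 4*c - 5) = (c - 1)*(c + 1)*(c - 5)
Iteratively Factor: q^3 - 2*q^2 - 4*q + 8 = (q - 2)*(q^2 - 4) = (q - 2)^2*(q + 2)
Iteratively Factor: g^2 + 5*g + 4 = (g + 4)*(g + 1)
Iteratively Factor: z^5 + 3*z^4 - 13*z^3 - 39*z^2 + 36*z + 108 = (z - 2)*(z^4 + 5*z^3 - 3*z^2 - 45*z - 54) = (z - 2)*(z + 3)*(z^3 + 2*z^2 - 9*z - 18) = (z - 2)*(z + 3)^2*(z^2 - z - 6) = (z - 3)*(z - 2)*(z + 3)^2*(z + 2)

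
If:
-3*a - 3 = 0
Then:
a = -1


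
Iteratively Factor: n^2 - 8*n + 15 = (n - 3)*(n - 5)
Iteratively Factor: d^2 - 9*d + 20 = (d - 4)*(d - 5)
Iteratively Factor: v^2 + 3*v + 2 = (v + 2)*(v + 1)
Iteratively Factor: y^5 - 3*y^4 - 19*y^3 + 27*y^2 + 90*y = (y + 2)*(y^4 - 5*y^3 - 9*y^2 + 45*y) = (y - 3)*(y + 2)*(y^3 - 2*y^2 - 15*y) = (y - 3)*(y + 2)*(y + 3)*(y^2 - 5*y) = (y - 5)*(y - 3)*(y + 2)*(y + 3)*(y)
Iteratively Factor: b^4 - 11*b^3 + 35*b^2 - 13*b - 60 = (b + 1)*(b^3 - 12*b^2 + 47*b - 60) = (b - 5)*(b + 1)*(b^2 - 7*b + 12) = (b - 5)*(b - 3)*(b + 1)*(b - 4)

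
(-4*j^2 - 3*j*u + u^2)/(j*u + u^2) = (-4*j + u)/u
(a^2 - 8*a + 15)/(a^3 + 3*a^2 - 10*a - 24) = (a - 5)/(a^2 + 6*a + 8)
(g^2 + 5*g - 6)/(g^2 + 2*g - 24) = (g - 1)/(g - 4)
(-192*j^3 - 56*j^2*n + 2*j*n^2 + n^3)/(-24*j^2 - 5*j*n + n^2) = (24*j^2 + 10*j*n + n^2)/(3*j + n)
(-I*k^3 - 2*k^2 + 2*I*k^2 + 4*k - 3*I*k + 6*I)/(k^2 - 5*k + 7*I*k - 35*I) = (-I*k^3 + 2*k^2*(-1 + I) + k*(4 - 3*I) + 6*I)/(k^2 + k*(-5 + 7*I) - 35*I)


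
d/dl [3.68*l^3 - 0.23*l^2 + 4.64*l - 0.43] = 11.04*l^2 - 0.46*l + 4.64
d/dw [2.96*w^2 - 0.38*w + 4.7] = 5.92*w - 0.38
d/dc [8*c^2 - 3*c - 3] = 16*c - 3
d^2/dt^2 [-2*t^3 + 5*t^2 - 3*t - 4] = 10 - 12*t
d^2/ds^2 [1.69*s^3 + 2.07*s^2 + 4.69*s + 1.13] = 10.14*s + 4.14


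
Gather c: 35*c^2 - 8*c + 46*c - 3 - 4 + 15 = 35*c^2 + 38*c + 8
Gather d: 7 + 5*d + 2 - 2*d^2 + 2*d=-2*d^2 + 7*d + 9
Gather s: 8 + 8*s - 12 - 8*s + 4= 0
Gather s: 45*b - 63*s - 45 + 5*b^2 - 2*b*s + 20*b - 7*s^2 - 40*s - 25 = 5*b^2 + 65*b - 7*s^2 + s*(-2*b - 103) - 70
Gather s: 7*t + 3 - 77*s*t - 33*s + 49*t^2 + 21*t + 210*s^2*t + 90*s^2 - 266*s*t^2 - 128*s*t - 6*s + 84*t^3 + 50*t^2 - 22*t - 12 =s^2*(210*t + 90) + s*(-266*t^2 - 205*t - 39) + 84*t^3 + 99*t^2 + 6*t - 9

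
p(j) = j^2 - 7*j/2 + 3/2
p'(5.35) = 7.20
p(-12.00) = 187.50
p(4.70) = 7.14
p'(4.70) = 5.90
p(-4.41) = 36.38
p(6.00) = 16.50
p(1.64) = -1.55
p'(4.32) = 5.14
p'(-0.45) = -4.40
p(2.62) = -0.81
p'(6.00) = 8.50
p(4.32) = 5.04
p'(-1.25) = -6.00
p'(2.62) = 1.74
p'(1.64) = -0.22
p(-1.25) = 7.44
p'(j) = 2*j - 7/2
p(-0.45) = 3.28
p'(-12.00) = -27.50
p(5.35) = 11.40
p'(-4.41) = -12.32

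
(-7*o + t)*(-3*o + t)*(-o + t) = -21*o^3 + 31*o^2*t - 11*o*t^2 + t^3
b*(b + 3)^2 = b^3 + 6*b^2 + 9*b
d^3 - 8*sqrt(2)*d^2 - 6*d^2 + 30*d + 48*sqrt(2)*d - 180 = (d - 6)*(d - 5*sqrt(2))*(d - 3*sqrt(2))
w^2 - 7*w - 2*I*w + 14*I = (w - 7)*(w - 2*I)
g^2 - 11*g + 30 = (g - 6)*(g - 5)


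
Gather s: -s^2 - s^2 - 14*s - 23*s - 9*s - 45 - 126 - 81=-2*s^2 - 46*s - 252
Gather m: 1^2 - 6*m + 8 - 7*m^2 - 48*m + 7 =-7*m^2 - 54*m + 16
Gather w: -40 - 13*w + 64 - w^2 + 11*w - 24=-w^2 - 2*w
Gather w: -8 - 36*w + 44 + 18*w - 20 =16 - 18*w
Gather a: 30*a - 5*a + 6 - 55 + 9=25*a - 40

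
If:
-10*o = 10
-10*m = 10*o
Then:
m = 1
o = -1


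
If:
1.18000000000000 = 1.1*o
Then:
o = 1.07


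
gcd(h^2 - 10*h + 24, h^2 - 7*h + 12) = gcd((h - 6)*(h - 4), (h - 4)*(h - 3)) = h - 4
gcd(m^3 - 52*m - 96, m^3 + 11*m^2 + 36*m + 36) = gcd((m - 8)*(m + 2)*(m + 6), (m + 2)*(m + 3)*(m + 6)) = m^2 + 8*m + 12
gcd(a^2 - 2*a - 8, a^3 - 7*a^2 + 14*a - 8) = a - 4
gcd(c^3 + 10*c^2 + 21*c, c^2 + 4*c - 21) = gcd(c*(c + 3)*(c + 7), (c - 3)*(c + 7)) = c + 7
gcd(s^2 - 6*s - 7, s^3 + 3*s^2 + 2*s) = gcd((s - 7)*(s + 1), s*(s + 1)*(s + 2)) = s + 1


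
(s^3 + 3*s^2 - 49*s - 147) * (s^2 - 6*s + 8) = s^5 - 3*s^4 - 59*s^3 + 171*s^2 + 490*s - 1176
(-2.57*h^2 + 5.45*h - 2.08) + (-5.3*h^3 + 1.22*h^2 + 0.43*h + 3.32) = -5.3*h^3 - 1.35*h^2 + 5.88*h + 1.24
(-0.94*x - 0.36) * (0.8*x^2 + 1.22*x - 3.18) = -0.752*x^3 - 1.4348*x^2 + 2.55*x + 1.1448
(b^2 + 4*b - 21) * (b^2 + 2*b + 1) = b^4 + 6*b^3 - 12*b^2 - 38*b - 21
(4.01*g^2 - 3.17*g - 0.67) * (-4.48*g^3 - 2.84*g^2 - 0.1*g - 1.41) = -17.9648*g^5 + 2.8132*g^4 + 11.6034*g^3 - 3.4343*g^2 + 4.5367*g + 0.9447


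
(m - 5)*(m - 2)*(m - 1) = m^3 - 8*m^2 + 17*m - 10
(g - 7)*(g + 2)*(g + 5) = g^3 - 39*g - 70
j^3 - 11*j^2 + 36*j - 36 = (j - 6)*(j - 3)*(j - 2)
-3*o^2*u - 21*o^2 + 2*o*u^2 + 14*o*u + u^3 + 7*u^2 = (-o + u)*(3*o + u)*(u + 7)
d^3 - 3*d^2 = d^2*(d - 3)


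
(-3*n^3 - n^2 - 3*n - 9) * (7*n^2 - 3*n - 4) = -21*n^5 + 2*n^4 - 6*n^3 - 50*n^2 + 39*n + 36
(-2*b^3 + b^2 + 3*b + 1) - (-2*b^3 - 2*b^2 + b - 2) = 3*b^2 + 2*b + 3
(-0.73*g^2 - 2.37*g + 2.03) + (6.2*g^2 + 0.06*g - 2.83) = 5.47*g^2 - 2.31*g - 0.8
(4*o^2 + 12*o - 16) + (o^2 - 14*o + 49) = 5*o^2 - 2*o + 33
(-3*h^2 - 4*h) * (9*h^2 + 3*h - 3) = -27*h^4 - 45*h^3 - 3*h^2 + 12*h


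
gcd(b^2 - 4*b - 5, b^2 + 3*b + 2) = b + 1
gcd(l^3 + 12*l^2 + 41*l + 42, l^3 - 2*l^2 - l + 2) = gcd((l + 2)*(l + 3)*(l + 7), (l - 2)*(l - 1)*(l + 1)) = 1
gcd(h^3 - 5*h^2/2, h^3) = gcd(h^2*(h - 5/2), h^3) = h^2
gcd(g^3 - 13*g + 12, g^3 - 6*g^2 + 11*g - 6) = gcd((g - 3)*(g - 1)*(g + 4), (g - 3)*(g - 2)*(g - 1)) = g^2 - 4*g + 3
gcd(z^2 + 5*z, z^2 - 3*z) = z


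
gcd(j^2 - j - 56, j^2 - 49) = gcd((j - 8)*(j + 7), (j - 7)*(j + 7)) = j + 7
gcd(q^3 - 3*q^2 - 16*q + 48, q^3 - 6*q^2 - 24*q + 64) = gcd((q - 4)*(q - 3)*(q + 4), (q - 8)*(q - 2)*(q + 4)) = q + 4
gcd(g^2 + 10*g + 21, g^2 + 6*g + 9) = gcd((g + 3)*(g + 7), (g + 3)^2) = g + 3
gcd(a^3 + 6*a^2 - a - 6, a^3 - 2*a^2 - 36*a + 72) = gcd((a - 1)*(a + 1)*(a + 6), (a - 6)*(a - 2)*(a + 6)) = a + 6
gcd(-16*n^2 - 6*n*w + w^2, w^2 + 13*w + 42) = 1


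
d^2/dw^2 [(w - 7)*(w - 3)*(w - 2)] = 6*w - 24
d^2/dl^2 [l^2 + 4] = 2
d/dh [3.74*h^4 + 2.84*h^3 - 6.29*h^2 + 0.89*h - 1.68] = 14.96*h^3 + 8.52*h^2 - 12.58*h + 0.89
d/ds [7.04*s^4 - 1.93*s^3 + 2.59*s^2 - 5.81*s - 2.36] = 28.16*s^3 - 5.79*s^2 + 5.18*s - 5.81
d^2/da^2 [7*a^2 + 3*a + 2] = 14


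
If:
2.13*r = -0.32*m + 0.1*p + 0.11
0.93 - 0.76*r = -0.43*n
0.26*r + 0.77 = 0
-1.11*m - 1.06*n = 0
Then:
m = 7.06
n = -7.40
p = -41.58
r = -2.96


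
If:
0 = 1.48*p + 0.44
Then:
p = -0.30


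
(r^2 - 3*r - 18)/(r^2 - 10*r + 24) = (r + 3)/(r - 4)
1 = 1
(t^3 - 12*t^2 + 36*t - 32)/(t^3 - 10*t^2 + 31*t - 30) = (t^2 - 10*t + 16)/(t^2 - 8*t + 15)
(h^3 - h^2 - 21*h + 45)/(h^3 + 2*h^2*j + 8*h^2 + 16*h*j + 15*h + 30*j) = (h^2 - 6*h + 9)/(h^2 + 2*h*j + 3*h + 6*j)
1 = 1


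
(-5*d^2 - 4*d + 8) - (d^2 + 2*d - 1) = -6*d^2 - 6*d + 9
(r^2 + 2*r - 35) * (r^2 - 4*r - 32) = r^4 - 2*r^3 - 75*r^2 + 76*r + 1120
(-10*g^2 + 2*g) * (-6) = 60*g^2 - 12*g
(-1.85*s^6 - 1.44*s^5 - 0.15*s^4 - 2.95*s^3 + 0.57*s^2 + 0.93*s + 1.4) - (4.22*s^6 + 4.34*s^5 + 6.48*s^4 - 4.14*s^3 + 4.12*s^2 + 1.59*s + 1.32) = -6.07*s^6 - 5.78*s^5 - 6.63*s^4 + 1.19*s^3 - 3.55*s^2 - 0.66*s + 0.0799999999999998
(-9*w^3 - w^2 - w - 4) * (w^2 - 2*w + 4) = -9*w^5 + 17*w^4 - 35*w^3 - 6*w^2 + 4*w - 16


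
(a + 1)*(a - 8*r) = a^2 - 8*a*r + a - 8*r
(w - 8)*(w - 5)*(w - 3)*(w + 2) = w^4 - 14*w^3 + 47*w^2 + 38*w - 240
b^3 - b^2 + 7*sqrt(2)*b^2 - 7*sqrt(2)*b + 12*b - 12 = (b - 1)*(b + sqrt(2))*(b + 6*sqrt(2))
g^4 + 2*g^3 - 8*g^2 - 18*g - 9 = (g - 3)*(g + 1)^2*(g + 3)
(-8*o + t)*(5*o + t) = -40*o^2 - 3*o*t + t^2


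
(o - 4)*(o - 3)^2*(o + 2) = o^4 - 8*o^3 + 13*o^2 + 30*o - 72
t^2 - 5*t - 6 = (t - 6)*(t + 1)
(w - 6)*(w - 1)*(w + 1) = w^3 - 6*w^2 - w + 6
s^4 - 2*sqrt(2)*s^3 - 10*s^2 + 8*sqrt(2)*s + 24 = (s - 2)*(s + 2)*(s - 3*sqrt(2))*(s + sqrt(2))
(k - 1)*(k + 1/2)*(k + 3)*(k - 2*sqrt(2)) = k^4 - 2*sqrt(2)*k^3 + 5*k^3/2 - 5*sqrt(2)*k^2 - 2*k^2 - 3*k/2 + 4*sqrt(2)*k + 3*sqrt(2)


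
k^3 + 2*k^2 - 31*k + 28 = (k - 4)*(k - 1)*(k + 7)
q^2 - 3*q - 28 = (q - 7)*(q + 4)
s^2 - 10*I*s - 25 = (s - 5*I)^2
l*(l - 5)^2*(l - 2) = l^4 - 12*l^3 + 45*l^2 - 50*l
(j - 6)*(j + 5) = j^2 - j - 30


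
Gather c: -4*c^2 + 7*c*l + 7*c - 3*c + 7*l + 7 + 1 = -4*c^2 + c*(7*l + 4) + 7*l + 8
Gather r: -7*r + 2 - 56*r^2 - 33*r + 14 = -56*r^2 - 40*r + 16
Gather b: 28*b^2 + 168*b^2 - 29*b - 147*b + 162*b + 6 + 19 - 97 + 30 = 196*b^2 - 14*b - 42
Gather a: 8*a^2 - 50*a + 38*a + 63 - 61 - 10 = 8*a^2 - 12*a - 8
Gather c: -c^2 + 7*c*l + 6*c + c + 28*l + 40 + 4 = -c^2 + c*(7*l + 7) + 28*l + 44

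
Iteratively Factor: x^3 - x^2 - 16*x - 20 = (x + 2)*(x^2 - 3*x - 10) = (x + 2)^2*(x - 5)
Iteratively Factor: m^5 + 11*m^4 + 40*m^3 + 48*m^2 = (m)*(m^4 + 11*m^3 + 40*m^2 + 48*m) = m^2*(m^3 + 11*m^2 + 40*m + 48) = m^2*(m + 4)*(m^2 + 7*m + 12) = m^2*(m + 3)*(m + 4)*(m + 4)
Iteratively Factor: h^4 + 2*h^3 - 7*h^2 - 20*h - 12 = (h + 2)*(h^3 - 7*h - 6) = (h - 3)*(h + 2)*(h^2 + 3*h + 2) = (h - 3)*(h + 1)*(h + 2)*(h + 2)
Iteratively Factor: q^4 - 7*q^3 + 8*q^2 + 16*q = (q - 4)*(q^3 - 3*q^2 - 4*q) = (q - 4)^2*(q^2 + q) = q*(q - 4)^2*(q + 1)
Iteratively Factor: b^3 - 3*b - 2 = (b - 2)*(b^2 + 2*b + 1) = (b - 2)*(b + 1)*(b + 1)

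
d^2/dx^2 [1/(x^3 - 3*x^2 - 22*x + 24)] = 2*(3*(1 - x)*(x^3 - 3*x^2 - 22*x + 24) + (-3*x^2 + 6*x + 22)^2)/(x^3 - 3*x^2 - 22*x + 24)^3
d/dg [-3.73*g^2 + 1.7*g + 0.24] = 1.7 - 7.46*g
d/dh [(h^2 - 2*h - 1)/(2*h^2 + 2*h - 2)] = 3*(h^2 + 1)/(2*(h^4 + 2*h^3 - h^2 - 2*h + 1))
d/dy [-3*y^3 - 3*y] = -9*y^2 - 3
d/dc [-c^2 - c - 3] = -2*c - 1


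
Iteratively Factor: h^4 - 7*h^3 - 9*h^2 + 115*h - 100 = (h + 4)*(h^3 - 11*h^2 + 35*h - 25) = (h - 1)*(h + 4)*(h^2 - 10*h + 25) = (h - 5)*(h - 1)*(h + 4)*(h - 5)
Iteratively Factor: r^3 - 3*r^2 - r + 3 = (r - 3)*(r^2 - 1) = (r - 3)*(r + 1)*(r - 1)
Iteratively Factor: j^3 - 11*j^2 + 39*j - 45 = (j - 3)*(j^2 - 8*j + 15) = (j - 3)^2*(j - 5)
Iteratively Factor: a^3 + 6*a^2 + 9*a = (a + 3)*(a^2 + 3*a) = (a + 3)^2*(a)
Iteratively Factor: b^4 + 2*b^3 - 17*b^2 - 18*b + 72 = (b - 3)*(b^3 + 5*b^2 - 2*b - 24) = (b - 3)*(b + 3)*(b^2 + 2*b - 8) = (b - 3)*(b + 3)*(b + 4)*(b - 2)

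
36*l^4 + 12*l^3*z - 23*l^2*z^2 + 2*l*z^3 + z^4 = (-3*l + z)*(-2*l + z)*(l + z)*(6*l + z)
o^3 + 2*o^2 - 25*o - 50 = (o - 5)*(o + 2)*(o + 5)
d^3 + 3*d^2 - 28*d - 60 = (d - 5)*(d + 2)*(d + 6)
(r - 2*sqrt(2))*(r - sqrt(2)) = r^2 - 3*sqrt(2)*r + 4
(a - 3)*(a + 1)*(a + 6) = a^3 + 4*a^2 - 15*a - 18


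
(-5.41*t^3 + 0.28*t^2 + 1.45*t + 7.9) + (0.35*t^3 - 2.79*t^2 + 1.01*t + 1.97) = -5.06*t^3 - 2.51*t^2 + 2.46*t + 9.87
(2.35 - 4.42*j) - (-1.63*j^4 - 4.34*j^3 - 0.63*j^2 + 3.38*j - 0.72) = 1.63*j^4 + 4.34*j^3 + 0.63*j^2 - 7.8*j + 3.07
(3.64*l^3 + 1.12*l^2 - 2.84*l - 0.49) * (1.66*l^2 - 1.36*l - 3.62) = 6.0424*l^5 - 3.0912*l^4 - 19.4144*l^3 - 1.0054*l^2 + 10.9472*l + 1.7738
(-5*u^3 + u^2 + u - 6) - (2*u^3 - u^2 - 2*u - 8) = -7*u^3 + 2*u^2 + 3*u + 2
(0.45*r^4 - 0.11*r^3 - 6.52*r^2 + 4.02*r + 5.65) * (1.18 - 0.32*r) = -0.144*r^5 + 0.5662*r^4 + 1.9566*r^3 - 8.98*r^2 + 2.9356*r + 6.667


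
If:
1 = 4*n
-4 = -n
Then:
No Solution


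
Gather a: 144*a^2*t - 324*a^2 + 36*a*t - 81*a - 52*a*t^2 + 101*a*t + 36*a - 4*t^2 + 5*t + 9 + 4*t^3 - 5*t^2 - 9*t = a^2*(144*t - 324) + a*(-52*t^2 + 137*t - 45) + 4*t^3 - 9*t^2 - 4*t + 9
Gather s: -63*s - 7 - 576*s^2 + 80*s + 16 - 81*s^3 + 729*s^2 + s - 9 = -81*s^3 + 153*s^2 + 18*s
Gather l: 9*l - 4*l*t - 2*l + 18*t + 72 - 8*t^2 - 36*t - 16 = l*(7 - 4*t) - 8*t^2 - 18*t + 56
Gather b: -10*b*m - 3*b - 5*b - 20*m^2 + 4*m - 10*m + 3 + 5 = b*(-10*m - 8) - 20*m^2 - 6*m + 8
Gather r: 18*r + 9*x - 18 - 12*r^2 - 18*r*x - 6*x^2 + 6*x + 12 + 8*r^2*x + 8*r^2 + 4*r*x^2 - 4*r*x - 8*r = r^2*(8*x - 4) + r*(4*x^2 - 22*x + 10) - 6*x^2 + 15*x - 6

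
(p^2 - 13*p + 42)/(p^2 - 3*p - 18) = (p - 7)/(p + 3)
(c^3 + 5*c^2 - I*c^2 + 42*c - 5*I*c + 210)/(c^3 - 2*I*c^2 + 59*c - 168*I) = (c^2 + c*(5 + 6*I) + 30*I)/(c^2 + 5*I*c + 24)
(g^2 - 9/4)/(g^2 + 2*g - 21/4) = (2*g + 3)/(2*g + 7)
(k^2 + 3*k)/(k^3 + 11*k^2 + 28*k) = (k + 3)/(k^2 + 11*k + 28)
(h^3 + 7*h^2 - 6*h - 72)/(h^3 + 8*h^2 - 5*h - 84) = (h + 6)/(h + 7)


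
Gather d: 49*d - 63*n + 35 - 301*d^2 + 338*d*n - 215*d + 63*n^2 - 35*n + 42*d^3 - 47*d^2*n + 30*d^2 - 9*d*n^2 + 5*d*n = 42*d^3 + d^2*(-47*n - 271) + d*(-9*n^2 + 343*n - 166) + 63*n^2 - 98*n + 35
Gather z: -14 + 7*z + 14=7*z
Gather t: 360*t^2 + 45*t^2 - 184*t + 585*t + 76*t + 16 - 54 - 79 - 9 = 405*t^2 + 477*t - 126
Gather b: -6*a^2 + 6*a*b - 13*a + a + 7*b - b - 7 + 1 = -6*a^2 - 12*a + b*(6*a + 6) - 6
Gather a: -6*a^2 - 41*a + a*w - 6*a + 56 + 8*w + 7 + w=-6*a^2 + a*(w - 47) + 9*w + 63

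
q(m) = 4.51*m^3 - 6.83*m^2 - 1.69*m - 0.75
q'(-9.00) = 1217.18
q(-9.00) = -3826.56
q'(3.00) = 79.10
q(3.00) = 54.48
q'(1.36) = 4.76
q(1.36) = -4.34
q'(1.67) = 13.23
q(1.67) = -1.62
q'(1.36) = 4.76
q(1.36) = -4.34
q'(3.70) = 132.99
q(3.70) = 127.94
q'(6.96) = 558.65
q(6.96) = 1177.19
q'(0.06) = -2.46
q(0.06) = -0.88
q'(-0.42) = 6.43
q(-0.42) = -1.58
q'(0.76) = -4.26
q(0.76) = -4.00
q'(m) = 13.53*m^2 - 13.66*m - 1.69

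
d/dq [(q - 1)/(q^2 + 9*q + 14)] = (q^2 + 9*q - (q - 1)*(2*q + 9) + 14)/(q^2 + 9*q + 14)^2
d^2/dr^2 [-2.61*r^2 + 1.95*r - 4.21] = -5.22000000000000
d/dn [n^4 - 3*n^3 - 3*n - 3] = 4*n^3 - 9*n^2 - 3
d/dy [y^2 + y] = 2*y + 1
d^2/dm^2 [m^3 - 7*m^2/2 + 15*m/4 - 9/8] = 6*m - 7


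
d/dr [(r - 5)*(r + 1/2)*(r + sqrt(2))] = 3*r^2 - 9*r + 2*sqrt(2)*r - 9*sqrt(2)/2 - 5/2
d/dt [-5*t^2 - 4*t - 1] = -10*t - 4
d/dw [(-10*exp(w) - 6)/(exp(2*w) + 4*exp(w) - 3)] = (10*exp(2*w) + 12*exp(w) + 54)*exp(w)/(exp(4*w) + 8*exp(3*w) + 10*exp(2*w) - 24*exp(w) + 9)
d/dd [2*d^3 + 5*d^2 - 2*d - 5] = 6*d^2 + 10*d - 2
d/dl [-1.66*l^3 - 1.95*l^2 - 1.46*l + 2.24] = -4.98*l^2 - 3.9*l - 1.46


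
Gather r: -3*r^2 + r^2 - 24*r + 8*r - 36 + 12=-2*r^2 - 16*r - 24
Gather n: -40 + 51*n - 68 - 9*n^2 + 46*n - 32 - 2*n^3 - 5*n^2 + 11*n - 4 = -2*n^3 - 14*n^2 + 108*n - 144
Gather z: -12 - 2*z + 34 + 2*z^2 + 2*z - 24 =2*z^2 - 2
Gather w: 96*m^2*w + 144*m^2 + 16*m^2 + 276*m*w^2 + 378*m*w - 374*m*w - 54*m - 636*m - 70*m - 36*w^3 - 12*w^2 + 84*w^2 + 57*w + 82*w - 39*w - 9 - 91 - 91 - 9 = 160*m^2 - 760*m - 36*w^3 + w^2*(276*m + 72) + w*(96*m^2 + 4*m + 100) - 200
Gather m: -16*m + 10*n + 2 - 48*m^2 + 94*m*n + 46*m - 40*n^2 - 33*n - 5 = -48*m^2 + m*(94*n + 30) - 40*n^2 - 23*n - 3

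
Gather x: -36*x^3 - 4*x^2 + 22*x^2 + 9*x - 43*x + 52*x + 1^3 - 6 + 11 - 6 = -36*x^3 + 18*x^2 + 18*x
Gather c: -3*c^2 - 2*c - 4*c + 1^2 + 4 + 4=-3*c^2 - 6*c + 9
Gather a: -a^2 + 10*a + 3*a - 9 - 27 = -a^2 + 13*a - 36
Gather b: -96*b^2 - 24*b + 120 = -96*b^2 - 24*b + 120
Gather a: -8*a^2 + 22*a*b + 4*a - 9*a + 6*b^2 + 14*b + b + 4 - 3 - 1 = -8*a^2 + a*(22*b - 5) + 6*b^2 + 15*b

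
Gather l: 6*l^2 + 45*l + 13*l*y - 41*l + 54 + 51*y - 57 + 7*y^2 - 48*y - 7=6*l^2 + l*(13*y + 4) + 7*y^2 + 3*y - 10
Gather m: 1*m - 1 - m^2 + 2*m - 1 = -m^2 + 3*m - 2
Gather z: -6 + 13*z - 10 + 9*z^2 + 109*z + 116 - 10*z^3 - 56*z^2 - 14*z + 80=-10*z^3 - 47*z^2 + 108*z + 180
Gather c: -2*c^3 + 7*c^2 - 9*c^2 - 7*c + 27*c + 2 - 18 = -2*c^3 - 2*c^2 + 20*c - 16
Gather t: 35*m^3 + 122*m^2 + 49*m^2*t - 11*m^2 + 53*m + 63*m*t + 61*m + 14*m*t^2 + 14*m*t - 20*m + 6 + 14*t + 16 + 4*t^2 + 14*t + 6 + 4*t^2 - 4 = 35*m^3 + 111*m^2 + 94*m + t^2*(14*m + 8) + t*(49*m^2 + 77*m + 28) + 24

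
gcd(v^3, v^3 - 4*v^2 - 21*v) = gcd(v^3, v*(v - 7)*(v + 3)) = v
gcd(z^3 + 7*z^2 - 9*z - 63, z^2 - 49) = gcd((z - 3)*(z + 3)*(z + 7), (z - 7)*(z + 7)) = z + 7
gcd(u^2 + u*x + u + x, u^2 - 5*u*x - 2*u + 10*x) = 1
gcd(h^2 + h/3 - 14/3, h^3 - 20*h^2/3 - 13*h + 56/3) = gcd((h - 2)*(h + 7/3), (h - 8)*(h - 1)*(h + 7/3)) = h + 7/3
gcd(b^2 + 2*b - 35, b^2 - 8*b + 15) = b - 5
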